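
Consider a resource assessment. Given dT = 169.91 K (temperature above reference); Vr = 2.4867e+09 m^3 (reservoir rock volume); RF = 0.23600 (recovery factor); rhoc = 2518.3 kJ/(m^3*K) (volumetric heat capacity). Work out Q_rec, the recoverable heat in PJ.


Step 1: Q_s = Vr*rhoc*dT/1e12 = 2.4867e+09*2518.3*169.91/1e12 = 1064.020 PJ
Step 2: Q_rec = Q_s * RF = 1064.020 * 0.236 = 251.11 PJ
Q_rec = 251.11 PJ


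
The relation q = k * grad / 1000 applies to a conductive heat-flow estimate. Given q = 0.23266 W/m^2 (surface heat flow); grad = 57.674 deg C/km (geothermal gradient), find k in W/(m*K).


k = q * 1000 / grad
k = 0.23266 * 1000 / 57.674
k = 4.0341 W/(m*K)


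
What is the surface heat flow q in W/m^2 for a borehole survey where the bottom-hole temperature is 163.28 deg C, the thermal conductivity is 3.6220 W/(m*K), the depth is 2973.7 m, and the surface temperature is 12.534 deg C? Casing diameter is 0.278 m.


Step 1: grad = (T_d - T_surf)/d * 1000 = (163.28 - 12.534)/2973.7 * 1000 = 50.69308 deg C/km
Step 2: q = k * grad / 1000 = 3.622 * 50.69308 / 1000 = 0.18361 W/m^2
q = 0.18361 W/m^2


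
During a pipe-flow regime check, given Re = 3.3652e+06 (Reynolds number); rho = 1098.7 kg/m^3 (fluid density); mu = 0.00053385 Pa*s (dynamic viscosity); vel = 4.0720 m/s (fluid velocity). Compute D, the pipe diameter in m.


D = Re * mu / (rho * vel)
D = 3.3652e+06 * 0.00053385 / (1098.7 * 4.0720)
D = 0.40155 m


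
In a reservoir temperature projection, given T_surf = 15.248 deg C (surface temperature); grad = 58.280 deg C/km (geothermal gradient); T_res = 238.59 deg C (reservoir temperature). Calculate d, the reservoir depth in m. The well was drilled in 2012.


d = (T_res - T_surf) / grad * 1000
d = (238.59 - 15.248) / 58.280 * 1000
d = 3832.2 m


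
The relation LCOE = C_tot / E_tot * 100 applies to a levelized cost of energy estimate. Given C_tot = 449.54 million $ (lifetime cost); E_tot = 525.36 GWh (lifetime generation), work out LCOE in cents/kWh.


LCOE = C_tot / E_tot * 100
LCOE = 449.54 / 525.36 * 100
LCOE = 85.568 cents/kWh


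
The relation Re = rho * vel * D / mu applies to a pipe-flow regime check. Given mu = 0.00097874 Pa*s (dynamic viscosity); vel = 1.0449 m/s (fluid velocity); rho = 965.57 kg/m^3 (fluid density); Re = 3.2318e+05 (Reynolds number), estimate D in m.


D = Re * mu / (rho * vel)
D = 3.2318e+05 * 0.00097874 / (965.57 * 1.0449)
D = 0.31351 m


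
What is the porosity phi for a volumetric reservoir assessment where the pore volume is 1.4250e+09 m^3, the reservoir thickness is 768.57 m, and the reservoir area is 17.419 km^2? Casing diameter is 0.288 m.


phi = Vp / (A * 1e6 * hr)
phi = 1.4250e+09 / (17.419 * 1e6 * 768.57)
phi = 0.10644


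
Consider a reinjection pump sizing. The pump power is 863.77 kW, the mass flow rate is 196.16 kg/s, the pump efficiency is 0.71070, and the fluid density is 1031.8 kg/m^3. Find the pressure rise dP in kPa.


dP = P_pump * rho * eta / mdot
dP = 863.77 * 1031.8 * 0.71070 / 196.16
dP = 3229.0 kPa


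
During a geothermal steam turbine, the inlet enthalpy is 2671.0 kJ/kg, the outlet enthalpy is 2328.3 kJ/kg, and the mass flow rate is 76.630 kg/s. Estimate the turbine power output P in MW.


P = mdot * (h_in - h_out) / 1000
P = 76.630 * (2671.0 - 2328.3) / 1000
P = 26.261 MW


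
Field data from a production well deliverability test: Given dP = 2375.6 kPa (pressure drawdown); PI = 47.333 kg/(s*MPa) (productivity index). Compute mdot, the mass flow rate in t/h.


mdot = PI * dP / 1000
mdot = 47.333 * 2375.6 / 1000
mdot = 112.4443 kg/s
Convert: 112.4443 kg/s * 3.6 = 404.80 t/h
mdot = 404.80 t/h


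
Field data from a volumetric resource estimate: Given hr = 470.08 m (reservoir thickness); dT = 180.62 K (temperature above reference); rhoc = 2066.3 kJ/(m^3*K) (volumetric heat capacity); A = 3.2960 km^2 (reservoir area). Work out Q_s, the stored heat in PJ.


Step 1: Vr = A*1e6*hr = 3.296*1e6*470.08 = 1.549384e+09 m^3
Step 2: Q_s = Vr*rhoc*dT/1e12 = 1.549384e+09*2066.3*180.62/1e12 = 578.25 PJ
Q_s = 578.25 PJ


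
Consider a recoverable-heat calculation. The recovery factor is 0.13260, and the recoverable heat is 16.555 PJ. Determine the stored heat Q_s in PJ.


Q_s = Q_rec / RF
Q_s = 16.555 / 0.13260
Q_s = 124.85 PJ


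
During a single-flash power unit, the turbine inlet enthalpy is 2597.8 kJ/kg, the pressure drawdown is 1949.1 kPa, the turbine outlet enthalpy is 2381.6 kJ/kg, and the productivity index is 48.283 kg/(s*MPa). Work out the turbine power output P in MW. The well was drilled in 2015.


Step 1: mdot = PI * dP / 1000 = 48.283 * 1949.1 / 1000 = 94.10840 kg/s
Step 2: P = mdot*(h_in - h_out)/1000 = 94.10840*(2597.8 - 2381.6)/1000 = 20.346 MW
P = 20.346 MW


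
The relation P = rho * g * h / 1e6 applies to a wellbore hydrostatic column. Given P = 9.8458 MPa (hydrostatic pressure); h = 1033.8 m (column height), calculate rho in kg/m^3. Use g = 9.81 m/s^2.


rho = P * 1e6 / (g * h)
rho = 9.8458 * 1e6 / (9.81 * 1033.8)
rho = 970.84 kg/m^3


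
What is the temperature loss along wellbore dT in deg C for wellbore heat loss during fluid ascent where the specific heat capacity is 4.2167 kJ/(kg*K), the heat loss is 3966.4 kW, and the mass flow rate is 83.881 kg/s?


dT = Q_loss / (mdot * cp)
dT = 3966.4 / (83.881 * 4.2167)
dT = 11.21399 K
Convert (temperature difference, 1 K = 1 deg C): 11.21399 K = 11.21399 deg C
dT = 11.214 deg C


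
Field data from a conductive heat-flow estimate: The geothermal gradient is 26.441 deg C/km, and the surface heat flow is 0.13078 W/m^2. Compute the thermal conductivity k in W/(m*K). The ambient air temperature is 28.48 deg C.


k = q * 1000 / grad
k = 0.13078 * 1000 / 26.441
k = 4.9461 W/(m*K)


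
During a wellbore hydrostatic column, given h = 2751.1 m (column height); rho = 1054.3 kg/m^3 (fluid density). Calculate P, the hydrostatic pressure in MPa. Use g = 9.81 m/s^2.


P = rho * g * h / 1e6
P = 1054.3 * 9.81 * 2751.1 / 1e6
P = 28.454 MPa


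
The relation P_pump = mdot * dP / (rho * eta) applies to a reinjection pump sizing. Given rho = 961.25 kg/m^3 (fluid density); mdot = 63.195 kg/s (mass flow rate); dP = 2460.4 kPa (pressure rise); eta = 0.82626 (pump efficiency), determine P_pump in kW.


P_pump = mdot * dP / (rho * eta)
P_pump = 63.195 * 2460.4 / (961.25 * 0.82626)
P_pump = 195.77 kW


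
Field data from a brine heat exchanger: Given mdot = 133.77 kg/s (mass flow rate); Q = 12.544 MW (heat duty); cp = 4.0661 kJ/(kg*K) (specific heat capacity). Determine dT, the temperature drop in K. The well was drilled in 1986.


dT = Q * 1000 / (mdot * cp)
dT = 12.544 * 1000 / (133.77 * 4.0661)
dT = 23.062 K


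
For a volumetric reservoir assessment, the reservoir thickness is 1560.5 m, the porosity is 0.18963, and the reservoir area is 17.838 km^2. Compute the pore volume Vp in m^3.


Vp = A * 1e6 * hr * phi
Vp = 17.838 * 1e6 * 1560.5 * 0.18963
Vp = 5.2786e+09 m^3


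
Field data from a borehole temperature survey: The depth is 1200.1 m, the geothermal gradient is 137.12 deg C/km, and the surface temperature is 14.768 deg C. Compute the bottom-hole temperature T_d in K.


T_d = T_surf + grad * d / 1000
T_d = 14.768 + 137.12 * 1200.1 / 1000
T_d = 179.3257 deg C
Convert to K: 179.3257 + 273.15 = 452.48 K
T_d = 452.48 K


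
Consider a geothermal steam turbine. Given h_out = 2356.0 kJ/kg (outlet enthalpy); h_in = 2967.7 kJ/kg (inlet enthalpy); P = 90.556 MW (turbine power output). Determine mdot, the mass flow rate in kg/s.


mdot = P * 1000 / (h_in - h_out)
mdot = 90.556 * 1000 / (2967.7 - 2356.0)
mdot = 148.04 kg/s


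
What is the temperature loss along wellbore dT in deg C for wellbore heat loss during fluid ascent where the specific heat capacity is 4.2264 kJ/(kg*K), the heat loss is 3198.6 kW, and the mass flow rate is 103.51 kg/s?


dT = Q_loss / (mdot * cp)
dT = 3198.6 / (103.51 * 4.2264)
dT = 7.311509 K
Convert (temperature difference, 1 K = 1 deg C): 7.311509 K = 7.311509 deg C
dT = 7.3115 deg C


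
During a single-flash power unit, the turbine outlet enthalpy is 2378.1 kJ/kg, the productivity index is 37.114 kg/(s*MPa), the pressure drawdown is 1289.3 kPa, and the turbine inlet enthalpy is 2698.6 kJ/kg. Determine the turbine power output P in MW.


Step 1: mdot = PI * dP / 1000 = 37.114 * 1289.3 / 1000 = 47.85108 kg/s
Step 2: P = mdot*(h_in - h_out)/1000 = 47.85108*(2698.6 - 2378.1)/1000 = 15.336 MW
P = 15.336 MW


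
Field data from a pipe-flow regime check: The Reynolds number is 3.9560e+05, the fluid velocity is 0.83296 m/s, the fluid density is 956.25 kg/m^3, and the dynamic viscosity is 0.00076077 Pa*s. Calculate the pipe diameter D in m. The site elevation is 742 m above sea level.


D = Re * mu / (rho * vel)
D = 3.9560e+05 * 0.00076077 / (956.25 * 0.83296)
D = 0.37785 m


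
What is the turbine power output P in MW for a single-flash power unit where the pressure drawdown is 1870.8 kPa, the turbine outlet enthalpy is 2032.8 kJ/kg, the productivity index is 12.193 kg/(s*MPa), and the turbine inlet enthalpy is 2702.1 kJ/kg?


Step 1: mdot = PI * dP / 1000 = 12.193 * 1870.8 / 1000 = 22.81066 kg/s
Step 2: P = mdot*(h_in - h_out)/1000 = 22.81066*(2702.1 - 2032.8)/1000 = 15.267 MW
P = 15.267 MW


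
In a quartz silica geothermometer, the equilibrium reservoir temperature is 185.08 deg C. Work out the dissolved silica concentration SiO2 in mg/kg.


SiO2 = 10^(5.19 - 1309/(T_eq + 273.15))
SiO2 = 10^(5.19 - 1309/(185.08 + 273.15))
SiO2 = 215.45 mg/kg


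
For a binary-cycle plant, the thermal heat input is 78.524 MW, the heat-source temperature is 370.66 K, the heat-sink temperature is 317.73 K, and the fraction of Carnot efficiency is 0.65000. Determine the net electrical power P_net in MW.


Step 1: eta = (1 - Tc/Th)*f = (1 - 317.73/370.66)*0.65 = 0.09281957
Step 2: P_net = eta * Q_in = 0.09281957 * 78.524 = 7.2886 MW
P_net = 7.2886 MW


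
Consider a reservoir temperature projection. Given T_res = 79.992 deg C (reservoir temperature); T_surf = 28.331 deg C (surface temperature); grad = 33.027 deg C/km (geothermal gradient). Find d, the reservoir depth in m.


d = (T_res - T_surf) / grad * 1000
d = (79.992 - 28.331) / 33.027 * 1000
d = 1564.2 m


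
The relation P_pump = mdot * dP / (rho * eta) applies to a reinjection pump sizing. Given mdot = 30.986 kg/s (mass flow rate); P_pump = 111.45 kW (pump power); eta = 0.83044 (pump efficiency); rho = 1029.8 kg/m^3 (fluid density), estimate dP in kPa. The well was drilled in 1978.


dP = P_pump * rho * eta / mdot
dP = 111.45 * 1029.8 * 0.83044 / 30.986
dP = 3075.9 kPa


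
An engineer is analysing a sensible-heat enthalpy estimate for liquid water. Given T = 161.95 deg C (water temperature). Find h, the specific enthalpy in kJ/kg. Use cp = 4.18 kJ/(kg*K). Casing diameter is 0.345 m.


h = cp * T
h = 4.18 * 161.95
h = 676.95 kJ/kg


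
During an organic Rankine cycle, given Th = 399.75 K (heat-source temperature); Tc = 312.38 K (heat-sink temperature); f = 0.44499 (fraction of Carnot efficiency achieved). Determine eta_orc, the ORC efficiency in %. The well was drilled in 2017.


eta_orc = (1 - Tc/Th) * f * 100
eta_orc = (1 - 312.38/399.75) * 0.44499 * 100
eta_orc = 9.7258 %


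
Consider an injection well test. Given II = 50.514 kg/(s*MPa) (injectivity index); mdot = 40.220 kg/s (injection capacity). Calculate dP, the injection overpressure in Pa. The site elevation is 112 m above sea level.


dP = mdot * 1000 / II
dP = 40.220 * 1000 / 50.514
dP = 796.2149 kPa
Convert: 796.2149 kPa * 1000.0 = 7.9621e+05 Pa
dP = 7.9621e+05 Pa


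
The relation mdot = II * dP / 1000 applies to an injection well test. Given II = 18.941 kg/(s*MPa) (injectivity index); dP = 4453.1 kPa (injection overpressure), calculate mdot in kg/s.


mdot = II * dP / 1000
mdot = 18.941 * 4453.1 / 1000
mdot = 84.346 kg/s


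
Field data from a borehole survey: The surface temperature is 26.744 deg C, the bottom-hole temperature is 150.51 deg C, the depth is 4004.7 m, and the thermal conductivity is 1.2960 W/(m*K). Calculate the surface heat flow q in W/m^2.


Step 1: grad = (T_d - T_surf)/d * 1000 = (150.51 - 26.744)/4004.7 * 1000 = 30.90519 deg C/km
Step 2: q = k * grad / 1000 = 1.296 * 30.90519 / 1000 = 0.040053 W/m^2
q = 0.040053 W/m^2


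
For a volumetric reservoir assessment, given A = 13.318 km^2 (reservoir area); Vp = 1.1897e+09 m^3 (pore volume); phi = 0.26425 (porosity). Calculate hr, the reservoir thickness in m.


hr = Vp / (A * 1e6 * phi)
hr = 1.1897e+09 / (13.318 * 1e6 * 0.26425)
hr = 338.05 m


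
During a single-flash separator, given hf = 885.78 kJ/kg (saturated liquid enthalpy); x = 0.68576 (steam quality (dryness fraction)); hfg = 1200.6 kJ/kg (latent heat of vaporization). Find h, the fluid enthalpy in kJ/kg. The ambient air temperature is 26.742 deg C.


h = hf + x * hfg
h = 885.78 + 0.68576 * 1200.6
h = 1709.1 kJ/kg


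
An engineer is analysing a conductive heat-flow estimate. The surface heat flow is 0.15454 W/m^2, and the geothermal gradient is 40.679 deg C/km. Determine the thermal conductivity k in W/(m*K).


k = q * 1000 / grad
k = 0.15454 * 1000 / 40.679
k = 3.7990 W/(m*K)


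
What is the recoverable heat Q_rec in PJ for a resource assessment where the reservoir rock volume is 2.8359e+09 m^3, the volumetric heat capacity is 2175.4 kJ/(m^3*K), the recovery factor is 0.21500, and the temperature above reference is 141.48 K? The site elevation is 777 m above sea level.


Step 1: Q_s = Vr*rhoc*dT/1e12 = 2.8359e+09*2175.4*141.48/1e12 = 872.8208 PJ
Step 2: Q_rec = Q_s * RF = 872.8208 * 0.215 = 187.66 PJ
Q_rec = 187.66 PJ


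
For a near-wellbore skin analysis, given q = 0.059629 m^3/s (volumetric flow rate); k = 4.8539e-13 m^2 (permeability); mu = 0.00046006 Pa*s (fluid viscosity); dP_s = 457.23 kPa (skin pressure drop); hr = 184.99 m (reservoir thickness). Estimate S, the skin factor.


S = dP_s * 1000 * 2*pi*k*hr / (q*mu)
S = 457.23 * 1000 * 2*pi*4.8539e-13*184.99 / (0.059629*0.00046006)
S = 9.4033


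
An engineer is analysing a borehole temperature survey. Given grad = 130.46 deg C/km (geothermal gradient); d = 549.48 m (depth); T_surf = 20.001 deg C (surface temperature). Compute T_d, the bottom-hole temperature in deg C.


T_d = T_surf + grad * d / 1000
T_d = 20.001 + 130.46 * 549.48 / 1000
T_d = 91.686 deg C


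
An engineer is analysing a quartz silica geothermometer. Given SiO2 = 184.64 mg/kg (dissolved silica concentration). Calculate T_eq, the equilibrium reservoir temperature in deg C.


T_eq = 1309 / (5.19 - log10(SiO2)) - 273.15
T_eq = 1309 / (5.19 - log10(184.64)) - 273.15
T_eq = 174.57 deg C


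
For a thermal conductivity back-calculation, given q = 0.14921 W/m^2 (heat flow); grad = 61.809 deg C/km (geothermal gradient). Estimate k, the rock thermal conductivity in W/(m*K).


k = q / (grad / 1000)
k = 0.14921 / (61.809 / 1000)
k = 2.4140 W/(m*K)


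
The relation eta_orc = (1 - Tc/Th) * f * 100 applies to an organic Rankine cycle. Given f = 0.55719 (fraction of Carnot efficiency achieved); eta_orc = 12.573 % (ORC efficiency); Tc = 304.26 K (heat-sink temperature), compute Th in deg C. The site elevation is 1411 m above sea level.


Th = Tc / (1 - (eta_orc/100)/f)
Th = 304.26 / (1 - (12.573/100)/0.55719)
Th = 392.9232 K
Convert to deg C: 392.9232 - 273.15 = 119.77 deg C
Th = 119.77 deg C


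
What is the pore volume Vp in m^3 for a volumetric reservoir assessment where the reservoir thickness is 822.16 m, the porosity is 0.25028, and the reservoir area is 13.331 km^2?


Vp = A * 1e6 * hr * phi
Vp = 13.331 * 1e6 * 822.16 * 0.25028
Vp = 2.7431e+09 m^3


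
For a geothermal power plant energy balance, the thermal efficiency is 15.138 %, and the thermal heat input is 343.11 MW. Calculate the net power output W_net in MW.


W_net = eta / 100 * Q_in
W_net = 15.138 / 100 * 343.11
W_net = 51.940 MW


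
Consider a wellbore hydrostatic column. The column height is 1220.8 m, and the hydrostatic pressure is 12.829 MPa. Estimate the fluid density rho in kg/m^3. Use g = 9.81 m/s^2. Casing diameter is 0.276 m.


rho = P * 1e6 / (g * h)
rho = 12.829 * 1e6 / (9.81 * 1220.8)
rho = 1071.2 kg/m^3


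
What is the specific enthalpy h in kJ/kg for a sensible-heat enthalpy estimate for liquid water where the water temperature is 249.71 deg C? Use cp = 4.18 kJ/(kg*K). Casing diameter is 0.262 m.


h = cp * T
h = 4.18 * 249.71
h = 1043.8 kJ/kg


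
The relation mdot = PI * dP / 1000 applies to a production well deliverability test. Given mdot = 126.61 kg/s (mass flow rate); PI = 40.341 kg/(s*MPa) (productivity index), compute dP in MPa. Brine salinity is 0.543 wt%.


dP = mdot * 1000 / PI
dP = 126.61 * 1000 / 40.341
dP = 3138.494 kPa
Convert: 3138.494 kPa * 0.001 = 3.1385 MPa
dP = 3.1385 MPa


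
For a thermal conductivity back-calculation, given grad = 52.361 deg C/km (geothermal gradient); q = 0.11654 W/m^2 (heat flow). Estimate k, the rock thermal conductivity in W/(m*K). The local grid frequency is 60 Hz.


k = q / (grad / 1000)
k = 0.11654 / (52.361 / 1000)
k = 2.2257 W/(m*K)


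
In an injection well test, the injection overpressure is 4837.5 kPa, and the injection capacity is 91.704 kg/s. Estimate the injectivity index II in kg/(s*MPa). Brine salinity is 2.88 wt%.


II = mdot * 1000 / dP
II = 91.704 * 1000 / 4837.5
II = 18.957 kg/(s*MPa)


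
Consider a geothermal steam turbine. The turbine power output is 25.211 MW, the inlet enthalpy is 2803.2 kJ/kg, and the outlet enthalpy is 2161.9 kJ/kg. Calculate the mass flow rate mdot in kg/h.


mdot = P * 1000 / (h_in - h_out)
mdot = 25.211 * 1000 / (2803.2 - 2161.9)
mdot = 39.31233 kg/s
Convert: 39.31233 kg/s * 3600.0 = 1.4152e+05 kg/h
mdot = 1.4152e+05 kg/h


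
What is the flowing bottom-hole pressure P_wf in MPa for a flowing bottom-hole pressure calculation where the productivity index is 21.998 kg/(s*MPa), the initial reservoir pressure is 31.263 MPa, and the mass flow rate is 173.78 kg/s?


P_wf = P_i - mdot / PI
P_wf = 31.263 - 173.78 / 21.998
P_wf = 23.363 MPa


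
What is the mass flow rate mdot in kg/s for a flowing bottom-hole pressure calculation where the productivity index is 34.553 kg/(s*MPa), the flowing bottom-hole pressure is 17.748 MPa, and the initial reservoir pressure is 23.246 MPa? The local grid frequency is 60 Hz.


mdot = (P_i - P_wf) * PI
mdot = (23.246 - 17.748) * 34.553
mdot = 189.97 kg/s


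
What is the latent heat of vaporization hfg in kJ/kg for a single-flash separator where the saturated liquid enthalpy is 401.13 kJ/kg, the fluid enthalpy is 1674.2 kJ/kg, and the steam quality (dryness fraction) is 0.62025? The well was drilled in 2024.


hfg = (h - hf) / x
hfg = (1674.2 - 401.13) / 0.62025
hfg = 2052.5 kJ/kg


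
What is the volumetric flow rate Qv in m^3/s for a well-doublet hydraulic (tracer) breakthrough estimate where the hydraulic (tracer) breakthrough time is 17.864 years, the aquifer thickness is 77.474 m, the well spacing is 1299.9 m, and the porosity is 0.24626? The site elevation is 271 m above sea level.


Qv = pi*hr*phi*L^2 / (3*t_bt*365.25*86400)
Qv = pi*77.474*0.24626*1299.9^2 / (3*17.864*365.25*86400)
Qv = 0.059885 m^3/s


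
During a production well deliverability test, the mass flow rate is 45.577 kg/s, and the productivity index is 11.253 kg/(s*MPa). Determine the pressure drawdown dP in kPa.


dP = mdot * 1000 / PI
dP = 45.577 * 1000 / 11.253
dP = 4050.2 kPa


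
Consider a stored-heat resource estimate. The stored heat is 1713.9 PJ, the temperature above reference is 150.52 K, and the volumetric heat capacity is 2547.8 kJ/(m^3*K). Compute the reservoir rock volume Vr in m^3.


Vr = Q_s * 1e12 / (rhoc * dT)
Vr = 1713.9 * 1e12 / (2547.8 * 150.52)
Vr = 4.4692e+09 m^3


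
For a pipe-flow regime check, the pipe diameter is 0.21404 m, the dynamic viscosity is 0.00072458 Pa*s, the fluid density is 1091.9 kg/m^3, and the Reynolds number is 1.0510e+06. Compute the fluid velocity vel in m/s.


vel = Re * mu / (rho * D)
vel = 1.0510e+06 * 0.00072458 / (1091.9 * 0.21404)
vel = 3.2585 m/s


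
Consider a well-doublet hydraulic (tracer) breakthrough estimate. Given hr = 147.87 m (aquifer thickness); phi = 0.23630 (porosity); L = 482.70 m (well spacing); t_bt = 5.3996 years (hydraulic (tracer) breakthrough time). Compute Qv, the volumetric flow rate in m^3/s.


Qv = pi*hr*phi*L^2 / (3*t_bt*365.25*86400)
Qv = pi*147.87*0.23630*482.70^2 / (3*5.3996*365.25*86400)
Qv = 0.050034 m^3/s


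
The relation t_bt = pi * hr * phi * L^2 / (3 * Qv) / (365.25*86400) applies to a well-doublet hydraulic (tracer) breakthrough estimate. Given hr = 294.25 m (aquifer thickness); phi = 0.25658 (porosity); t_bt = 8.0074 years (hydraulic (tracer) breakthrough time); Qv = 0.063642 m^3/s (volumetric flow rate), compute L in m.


L = sqrt(t_bt*365.25*86400*3*Qv / (pi*hr*phi))
L = sqrt(8.0074*365.25*86400*3*0.063642 / (pi*294.25*0.25658))
L = 451.01 m


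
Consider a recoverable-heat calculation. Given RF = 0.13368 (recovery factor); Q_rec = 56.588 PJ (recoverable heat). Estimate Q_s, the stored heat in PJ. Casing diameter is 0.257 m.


Q_s = Q_rec / RF
Q_s = 56.588 / 0.13368
Q_s = 423.31 PJ


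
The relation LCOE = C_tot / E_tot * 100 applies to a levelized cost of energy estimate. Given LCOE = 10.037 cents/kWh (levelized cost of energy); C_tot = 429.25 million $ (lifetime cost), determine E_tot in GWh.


E_tot = C_tot / LCOE * 100
E_tot = 429.25 / 10.037 * 100
E_tot = 4276.7 GWh


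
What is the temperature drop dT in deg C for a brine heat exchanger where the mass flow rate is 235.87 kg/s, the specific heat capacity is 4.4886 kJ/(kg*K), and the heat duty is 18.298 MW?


dT = Q * 1000 / (mdot * cp)
dT = 18.298 * 1000 / (235.87 * 4.4886)
dT = 17.28304 K
Convert (temperature difference, 1 K = 1 deg C): 17.28304 K = 17.28304 deg C
dT = 17.283 deg C


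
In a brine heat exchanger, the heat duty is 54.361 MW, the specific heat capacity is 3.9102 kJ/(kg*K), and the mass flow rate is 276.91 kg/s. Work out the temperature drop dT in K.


dT = Q * 1000 / (mdot * cp)
dT = 54.361 * 1000 / (276.91 * 3.9102)
dT = 50.205 K


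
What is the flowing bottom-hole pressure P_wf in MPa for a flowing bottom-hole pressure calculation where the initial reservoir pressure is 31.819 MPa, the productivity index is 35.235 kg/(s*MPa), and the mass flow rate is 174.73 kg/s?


P_wf = P_i - mdot / PI
P_wf = 31.819 - 174.73 / 35.235
P_wf = 26.860 MPa


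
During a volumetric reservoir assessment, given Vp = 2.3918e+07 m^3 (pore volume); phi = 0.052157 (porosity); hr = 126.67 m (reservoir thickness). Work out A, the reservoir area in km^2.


A = Vp / (1e6 * hr * phi)
A = 2.3918e+07 / (1e6 * 126.67 * 0.052157)
A = 3.6202 km^2


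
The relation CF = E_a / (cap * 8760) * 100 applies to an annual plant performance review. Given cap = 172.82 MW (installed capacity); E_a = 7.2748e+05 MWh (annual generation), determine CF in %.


CF = E_a / (cap * 8760) * 100
CF = 7.2748e+05 / (172.82 * 8760) * 100
CF = 48.053 %


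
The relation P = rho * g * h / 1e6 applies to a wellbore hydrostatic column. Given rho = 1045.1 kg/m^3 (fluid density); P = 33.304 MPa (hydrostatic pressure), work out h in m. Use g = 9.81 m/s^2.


h = P * 1e6 / (g * rho)
h = 33.304 * 1e6 / (9.81 * 1045.1)
h = 3248.4 m


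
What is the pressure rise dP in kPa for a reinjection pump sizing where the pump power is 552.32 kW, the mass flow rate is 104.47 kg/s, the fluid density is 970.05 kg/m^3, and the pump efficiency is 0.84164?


dP = P_pump * rho * eta / mdot
dP = 552.32 * 970.05 * 0.84164 / 104.47
dP = 4316.4 kPa


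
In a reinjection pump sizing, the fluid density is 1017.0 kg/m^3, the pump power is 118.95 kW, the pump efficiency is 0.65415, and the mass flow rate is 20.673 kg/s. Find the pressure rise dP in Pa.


dP = P_pump * rho * eta / mdot
dP = 118.95 * 1017.0 * 0.65415 / 20.673
dP = 3827.888 kPa
Convert: 3827.888 kPa * 1000.0 = 3.8279e+06 Pa
dP = 3.8279e+06 Pa


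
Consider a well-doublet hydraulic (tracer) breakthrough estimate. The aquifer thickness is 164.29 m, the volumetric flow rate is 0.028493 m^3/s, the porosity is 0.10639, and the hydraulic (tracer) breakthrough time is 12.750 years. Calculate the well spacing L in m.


L = sqrt(t_bt*365.25*86400*3*Qv / (pi*hr*phi))
L = sqrt(12.750*365.25*86400*3*0.028493 / (pi*164.29*0.10639))
L = 791.42 m


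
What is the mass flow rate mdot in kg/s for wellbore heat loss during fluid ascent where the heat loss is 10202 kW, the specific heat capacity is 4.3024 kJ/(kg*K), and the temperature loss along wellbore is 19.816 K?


mdot = Q_loss / (cp * dT)
mdot = 10202 / (4.3024 * 19.816)
mdot = 119.66 kg/s


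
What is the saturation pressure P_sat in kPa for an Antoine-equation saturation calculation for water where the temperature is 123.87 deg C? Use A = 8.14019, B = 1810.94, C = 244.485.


P_sat = 10^(A - B/(C + T)) / 760 * 0.101325
P_sat = 10^(8.14019 - 1810.94/(244.485 + 123.87)) / 760 * 0.101325
P_sat = 0.2232559 MPa
Convert: 0.2232559 MPa * 1000.0 = 223.26 kPa
P_sat = 223.26 kPa


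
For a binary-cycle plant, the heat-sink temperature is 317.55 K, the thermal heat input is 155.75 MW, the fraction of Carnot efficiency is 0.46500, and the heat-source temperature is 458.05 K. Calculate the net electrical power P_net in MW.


Step 1: eta = (1 - Tc/Th)*f = (1 - 317.55/458.05)*0.465 = 0.1426318
Step 2: P_net = eta * Q_in = 0.1426318 * 155.75 = 22.215 MW
P_net = 22.215 MW


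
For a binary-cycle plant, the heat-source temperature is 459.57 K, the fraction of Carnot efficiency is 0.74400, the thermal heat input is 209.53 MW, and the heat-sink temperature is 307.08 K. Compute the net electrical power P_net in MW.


Step 1: eta = (1 - Tc/Th)*f = (1 - 307.08/459.57)*0.744 = 0.2468668
Step 2: P_net = eta * Q_in = 0.2468668 * 209.53 = 51.726 MW
P_net = 51.726 MW


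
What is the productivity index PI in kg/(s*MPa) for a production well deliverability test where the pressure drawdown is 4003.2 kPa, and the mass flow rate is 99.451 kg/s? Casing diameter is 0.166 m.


PI = mdot * 1000 / dP
PI = 99.451 * 1000 / 4003.2
PI = 24.843 kg/(s*MPa)


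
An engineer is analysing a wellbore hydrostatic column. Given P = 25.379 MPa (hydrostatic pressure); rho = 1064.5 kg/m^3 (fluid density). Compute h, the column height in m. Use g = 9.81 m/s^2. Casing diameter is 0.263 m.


h = P * 1e6 / (g * rho)
h = 25.379 * 1e6 / (9.81 * 1064.5)
h = 2430.3 m


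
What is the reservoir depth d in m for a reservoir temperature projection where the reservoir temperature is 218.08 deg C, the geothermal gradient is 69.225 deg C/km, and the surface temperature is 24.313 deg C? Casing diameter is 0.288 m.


d = (T_res - T_surf) / grad * 1000
d = (218.08 - 24.313) / 69.225 * 1000
d = 2799.1 m


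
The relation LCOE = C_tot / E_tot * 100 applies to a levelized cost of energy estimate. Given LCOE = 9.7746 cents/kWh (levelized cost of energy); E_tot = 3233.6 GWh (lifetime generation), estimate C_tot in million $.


C_tot = LCOE / 100 * E_tot
C_tot = 9.7746 / 100 * 3233.6
C_tot = 316.07 million $


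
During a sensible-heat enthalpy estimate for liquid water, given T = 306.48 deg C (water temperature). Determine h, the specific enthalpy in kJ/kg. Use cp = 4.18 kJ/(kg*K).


h = cp * T
h = 4.18 * 306.48
h = 1281.1 kJ/kg


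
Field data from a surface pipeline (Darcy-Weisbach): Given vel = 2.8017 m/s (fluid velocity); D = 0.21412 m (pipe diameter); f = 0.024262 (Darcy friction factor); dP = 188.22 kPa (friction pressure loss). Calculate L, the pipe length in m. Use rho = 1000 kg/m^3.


L = dP*1000*D / (f*rho*vel^2/2)
L = 188.22*1000*0.21412 / (0.024262*1000*2.8017^2/2)
L = 423.24 m


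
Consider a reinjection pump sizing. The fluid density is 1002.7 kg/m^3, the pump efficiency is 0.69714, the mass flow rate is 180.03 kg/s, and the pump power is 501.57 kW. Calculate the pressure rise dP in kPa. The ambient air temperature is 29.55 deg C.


dP = P_pump * rho * eta / mdot
dP = 501.57 * 1002.7 * 0.69714 / 180.03
dP = 1947.5 kPa


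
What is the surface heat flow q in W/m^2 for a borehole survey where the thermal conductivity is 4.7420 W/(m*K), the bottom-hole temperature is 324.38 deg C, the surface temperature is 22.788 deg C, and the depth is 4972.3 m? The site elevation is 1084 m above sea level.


Step 1: grad = (T_d - T_surf)/d * 1000 = (324.38 - 22.788)/4972.3 * 1000 = 60.65443 deg C/km
Step 2: q = k * grad / 1000 = 4.742 * 60.65443 / 1000 = 0.28762 W/m^2
q = 0.28762 W/m^2


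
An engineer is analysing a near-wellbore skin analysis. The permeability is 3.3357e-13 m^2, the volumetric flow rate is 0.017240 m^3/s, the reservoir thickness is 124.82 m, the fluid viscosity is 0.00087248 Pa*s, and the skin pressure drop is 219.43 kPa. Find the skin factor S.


S = dP_s * 1000 * 2*pi*k*hr / (q*mu)
S = 219.43 * 1000 * 2*pi*3.3357e-13*124.82 / (0.017240*0.00087248)
S = 3.8164


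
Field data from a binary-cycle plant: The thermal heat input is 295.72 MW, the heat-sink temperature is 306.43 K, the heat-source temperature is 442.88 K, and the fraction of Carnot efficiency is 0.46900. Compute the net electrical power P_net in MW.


Step 1: eta = (1 - Tc/Th)*f = (1 - 306.43/442.88)*0.469 = 0.1444975
Step 2: P_net = eta * Q_in = 0.1444975 * 295.72 = 42.731 MW
P_net = 42.731 MW


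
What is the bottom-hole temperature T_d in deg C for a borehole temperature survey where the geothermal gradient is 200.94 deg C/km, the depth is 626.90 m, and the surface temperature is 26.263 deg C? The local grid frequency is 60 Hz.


T_d = T_surf + grad * d / 1000
T_d = 26.263 + 200.94 * 626.90 / 1000
T_d = 152.23 deg C


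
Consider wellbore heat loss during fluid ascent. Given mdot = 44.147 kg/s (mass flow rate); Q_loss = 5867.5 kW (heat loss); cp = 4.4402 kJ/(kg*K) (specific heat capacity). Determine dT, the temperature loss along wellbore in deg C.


dT = Q_loss / (mdot * cp)
dT = 5867.5 / (44.147 * 4.4402)
dT = 29.93294 K
Convert (temperature difference, 1 K = 1 deg C): 29.93294 K = 29.93294 deg C
dT = 29.933 deg C


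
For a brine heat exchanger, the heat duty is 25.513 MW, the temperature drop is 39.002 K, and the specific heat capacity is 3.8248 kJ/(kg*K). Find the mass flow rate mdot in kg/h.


mdot = Q * 1000 / (cp * dT)
mdot = 25.513 * 1000 / (3.8248 * 39.002)
mdot = 171.0275 kg/s
Convert: 171.0275 kg/s * 3600.0 = 6.1570e+05 kg/h
mdot = 6.1570e+05 kg/h


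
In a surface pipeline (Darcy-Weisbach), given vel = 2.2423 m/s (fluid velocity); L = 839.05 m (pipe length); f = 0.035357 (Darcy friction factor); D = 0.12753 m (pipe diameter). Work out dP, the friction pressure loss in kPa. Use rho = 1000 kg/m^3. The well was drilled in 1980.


dP = f * (L/D) * (rho*vel^2/2) / 1000
dP = 0.035357 * (839.05/0.12753) * (1000*2.2423^2/2) / 1000
dP = 584.80 kPa


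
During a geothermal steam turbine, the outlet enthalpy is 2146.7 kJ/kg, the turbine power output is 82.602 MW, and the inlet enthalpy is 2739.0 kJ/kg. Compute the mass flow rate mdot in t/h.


mdot = P * 1000 / (h_in - h_out)
mdot = 82.602 * 1000 / (2739.0 - 2146.7)
mdot = 139.4597 kg/s
Convert: 139.4597 kg/s * 3.6 = 502.05 t/h
mdot = 502.05 t/h


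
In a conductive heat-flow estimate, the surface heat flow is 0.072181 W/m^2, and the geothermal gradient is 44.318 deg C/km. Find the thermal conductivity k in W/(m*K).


k = q * 1000 / grad
k = 0.072181 * 1000 / 44.318
k = 1.6287 W/(m*K)


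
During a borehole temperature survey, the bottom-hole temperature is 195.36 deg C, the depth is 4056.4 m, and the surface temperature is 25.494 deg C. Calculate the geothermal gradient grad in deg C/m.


grad = (T_d - T_surf) / d * 1000
grad = (195.36 - 25.494) / 4056.4 * 1000
grad = 41.87605 deg C/km
Convert: 41.87605 deg C/km * 0.001 = 0.041876 deg C/m
grad = 0.041876 deg C/m


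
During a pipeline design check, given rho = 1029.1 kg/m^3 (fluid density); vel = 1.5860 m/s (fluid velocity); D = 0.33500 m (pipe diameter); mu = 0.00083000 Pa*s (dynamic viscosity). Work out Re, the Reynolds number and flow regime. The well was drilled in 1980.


Step 1: Re = rho*vel*D/mu = 1029.1*1.586*0.335/0.00083 = 6.5876e+05
Step 2: Re = 6.5876e+05 > 4000, so flow is turbulent.
Re = 6.5876e+05 (turbulent)


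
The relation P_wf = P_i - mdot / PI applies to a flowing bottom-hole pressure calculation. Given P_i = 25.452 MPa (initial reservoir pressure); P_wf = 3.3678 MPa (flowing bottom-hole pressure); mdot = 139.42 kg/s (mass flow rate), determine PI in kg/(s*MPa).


PI = mdot / (P_i - P_wf)
PI = 139.42 / (25.452 - 3.3678)
PI = 6.3131 kg/(s*MPa)


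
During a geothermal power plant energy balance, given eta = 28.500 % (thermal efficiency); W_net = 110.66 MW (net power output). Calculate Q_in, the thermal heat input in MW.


Q_in = W_net / (eta / 100)
Q_in = 110.66 / (28.500 / 100)
Q_in = 388.28 MW


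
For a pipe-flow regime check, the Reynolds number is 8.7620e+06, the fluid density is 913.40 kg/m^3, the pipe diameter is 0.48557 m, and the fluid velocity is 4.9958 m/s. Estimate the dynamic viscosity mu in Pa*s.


mu = rho * vel * D / Re
mu = 913.40 * 4.9958 * 0.48557 / 8.7620e+06
mu = 0.00025288 Pa*s


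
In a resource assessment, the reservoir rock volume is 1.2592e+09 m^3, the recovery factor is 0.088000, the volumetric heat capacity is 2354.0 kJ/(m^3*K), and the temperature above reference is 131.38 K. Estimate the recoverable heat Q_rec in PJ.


Step 1: Q_s = Vr*rhoc*dT/1e12 = 1.2592e+09*2354.0*131.38/1e12 = 389.4309 PJ
Step 2: Q_rec = Q_s * RF = 389.4309 * 0.088 = 34.270 PJ
Q_rec = 34.270 PJ


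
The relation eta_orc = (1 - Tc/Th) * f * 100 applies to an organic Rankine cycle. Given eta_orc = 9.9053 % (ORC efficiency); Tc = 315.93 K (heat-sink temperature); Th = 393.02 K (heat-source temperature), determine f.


f = (eta_orc/100) / (1 - Tc/Th)
f = (9.9053/100) / (1 - 315.93/393.02)
f = 0.50499


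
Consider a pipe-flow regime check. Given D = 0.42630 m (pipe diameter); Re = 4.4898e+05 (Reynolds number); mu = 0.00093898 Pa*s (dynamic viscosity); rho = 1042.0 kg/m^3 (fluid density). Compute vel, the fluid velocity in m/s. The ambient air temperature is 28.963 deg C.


vel = Re * mu / (rho * D)
vel = 4.4898e+05 * 0.00093898 / (1042.0 * 0.42630)
vel = 0.94907 m/s


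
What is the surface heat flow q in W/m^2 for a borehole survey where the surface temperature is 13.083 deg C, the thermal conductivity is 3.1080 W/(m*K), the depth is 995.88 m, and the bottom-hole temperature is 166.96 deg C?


Step 1: grad = (T_d - T_surf)/d * 1000 = (166.96 - 13.083)/995.88 * 1000 = 154.5136 deg C/km
Step 2: q = k * grad / 1000 = 3.108 * 154.5136 / 1000 = 0.48023 W/m^2
q = 0.48023 W/m^2


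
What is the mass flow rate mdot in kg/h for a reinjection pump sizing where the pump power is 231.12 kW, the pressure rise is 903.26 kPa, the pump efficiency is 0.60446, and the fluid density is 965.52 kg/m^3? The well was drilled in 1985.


mdot = P_pump * rho * eta / dP
mdot = 231.12 * 965.52 * 0.60446 / 903.26
mdot = 149.3322 kg/s
Convert: 149.3322 kg/s * 3600.0 = 5.3760e+05 kg/h
mdot = 5.3760e+05 kg/h


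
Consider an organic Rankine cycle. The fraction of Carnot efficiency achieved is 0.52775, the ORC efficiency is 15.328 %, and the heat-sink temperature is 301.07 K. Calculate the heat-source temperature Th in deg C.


Th = Tc / (1 - (eta_orc/100)/f)
Th = 301.07 / (1 - (15.328/100)/0.52775)
Th = 424.3055 K
Convert to deg C: 424.3055 - 273.15 = 151.16 deg C
Th = 151.16 deg C


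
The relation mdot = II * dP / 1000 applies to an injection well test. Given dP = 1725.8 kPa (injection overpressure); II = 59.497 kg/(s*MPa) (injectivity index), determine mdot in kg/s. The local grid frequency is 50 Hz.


mdot = II * dP / 1000
mdot = 59.497 * 1725.8 / 1000
mdot = 102.68 kg/s


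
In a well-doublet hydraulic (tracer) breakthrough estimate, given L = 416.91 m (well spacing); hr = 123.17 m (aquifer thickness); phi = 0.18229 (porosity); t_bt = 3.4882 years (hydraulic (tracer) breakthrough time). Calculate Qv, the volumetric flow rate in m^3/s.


Qv = pi*hr*phi*L^2 / (3*t_bt*365.25*86400)
Qv = pi*123.17*0.18229*416.91^2 / (3*3.4882*365.25*86400)
Qv = 0.037126 m^3/s


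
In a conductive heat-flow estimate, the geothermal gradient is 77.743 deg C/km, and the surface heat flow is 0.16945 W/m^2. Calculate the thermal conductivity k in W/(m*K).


k = q * 1000 / grad
k = 0.16945 * 1000 / 77.743
k = 2.1796 W/(m*K)


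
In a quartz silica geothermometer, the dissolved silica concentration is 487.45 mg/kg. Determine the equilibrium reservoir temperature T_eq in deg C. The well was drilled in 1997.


T_eq = 1309 / (5.19 - log10(SiO2)) - 273.15
T_eq = 1309 / (5.19 - log10(487.45)) - 273.15
T_eq = 250.02 deg C


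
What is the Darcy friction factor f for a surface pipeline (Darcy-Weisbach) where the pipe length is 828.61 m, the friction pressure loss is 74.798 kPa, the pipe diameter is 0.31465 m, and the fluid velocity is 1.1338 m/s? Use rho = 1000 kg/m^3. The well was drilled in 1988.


f = dP*1000 / ((L/D)*(rho*vel^2/2))
f = 74.798*1000 / ((828.61/0.31465)*(1000*1.1338^2/2))
f = 0.044190


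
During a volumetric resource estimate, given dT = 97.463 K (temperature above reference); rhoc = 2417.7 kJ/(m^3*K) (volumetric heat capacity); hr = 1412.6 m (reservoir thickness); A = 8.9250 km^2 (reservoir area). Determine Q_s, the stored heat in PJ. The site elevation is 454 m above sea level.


Step 1: Vr = A*1e6*hr = 8.925*1e6*1412.6 = 1.260746e+10 m^3
Step 2: Q_s = Vr*rhoc*dT/1e12 = 1.260746e+10*2417.7*97.463/1e12 = 2970.8 PJ
Q_s = 2970.8 PJ


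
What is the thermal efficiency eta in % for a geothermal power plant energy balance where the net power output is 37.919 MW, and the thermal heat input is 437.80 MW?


eta = W_net / Q_in * 100
eta = 37.919 / 437.80 * 100
eta = 8.6613 %


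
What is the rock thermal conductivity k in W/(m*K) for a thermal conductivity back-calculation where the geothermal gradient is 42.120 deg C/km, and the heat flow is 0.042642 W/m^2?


k = q / (grad / 1000)
k = 0.042642 / (42.120 / 1000)
k = 1.0124 W/(m*K)


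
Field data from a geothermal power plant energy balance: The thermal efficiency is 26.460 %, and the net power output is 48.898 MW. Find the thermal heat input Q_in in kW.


Q_in = W_net / (eta / 100)
Q_in = 48.898 / (26.460 / 100)
Q_in = 184.7997 MW
Convert: 184.7997 MW * 1000.0 = 1.8480e+05 kW
Q_in = 1.8480e+05 kW


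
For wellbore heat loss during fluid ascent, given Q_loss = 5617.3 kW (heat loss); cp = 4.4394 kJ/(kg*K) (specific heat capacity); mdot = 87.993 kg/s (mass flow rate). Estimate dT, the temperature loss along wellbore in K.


dT = Q_loss / (mdot * cp)
dT = 5617.3 / (87.993 * 4.4394)
dT = 14.380 K


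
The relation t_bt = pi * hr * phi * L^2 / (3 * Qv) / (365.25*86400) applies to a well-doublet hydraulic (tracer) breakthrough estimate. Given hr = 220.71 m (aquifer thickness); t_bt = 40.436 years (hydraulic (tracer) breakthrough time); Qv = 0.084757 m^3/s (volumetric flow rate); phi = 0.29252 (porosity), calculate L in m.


L = sqrt(t_bt*365.25*86400*3*Qv / (pi*hr*phi))
L = sqrt(40.436*365.25*86400*3*0.084757 / (pi*220.71*0.29252))
L = 1264.8 m


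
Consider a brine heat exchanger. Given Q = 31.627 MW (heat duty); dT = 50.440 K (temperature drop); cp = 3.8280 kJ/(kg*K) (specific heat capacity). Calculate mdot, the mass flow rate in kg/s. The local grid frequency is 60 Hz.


mdot = Q * 1000 / (cp * dT)
mdot = 31.627 * 1000 / (3.8280 * 50.440)
mdot = 163.80 kg/s


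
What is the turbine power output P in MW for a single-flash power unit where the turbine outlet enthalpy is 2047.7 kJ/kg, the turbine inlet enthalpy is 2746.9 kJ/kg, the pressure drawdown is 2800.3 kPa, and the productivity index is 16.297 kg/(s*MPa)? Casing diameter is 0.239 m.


Step 1: mdot = PI * dP / 1000 = 16.297 * 2800.3 / 1000 = 45.63649 kg/s
Step 2: P = mdot*(h_in - h_out)/1000 = 45.63649*(2746.9 - 2047.7)/1000 = 31.909 MW
P = 31.909 MW
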